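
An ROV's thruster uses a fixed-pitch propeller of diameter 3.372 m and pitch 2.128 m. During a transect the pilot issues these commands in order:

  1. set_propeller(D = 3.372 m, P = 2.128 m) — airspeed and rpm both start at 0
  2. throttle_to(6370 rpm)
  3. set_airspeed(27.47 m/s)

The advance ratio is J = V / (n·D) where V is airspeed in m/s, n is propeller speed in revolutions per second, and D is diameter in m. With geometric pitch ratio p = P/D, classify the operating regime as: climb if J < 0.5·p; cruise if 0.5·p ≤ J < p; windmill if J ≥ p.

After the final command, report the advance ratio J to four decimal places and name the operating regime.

J = 0.0767, regime = climb

set_propeller: D = 3.372 m, P = 2.128 m (p = P/D = 0.631079); state ← (V=0, rpm=0)
throttle_to(6370): rpm ← 6370
set_airspeed(27.47): V ← 27.47 m/s
final state: V = 27.47 m/s, rpm = 6370 → n = rpm/60 = 106.166667 rev/s
J = V / (n·D) = 27.47 / (106.166667 × 3.372) = 0.076733
regime bands: climb J<0.3155 | cruise [0.3155, 0.6311) | windmill J≥0.6311
J = 0.0767 → climb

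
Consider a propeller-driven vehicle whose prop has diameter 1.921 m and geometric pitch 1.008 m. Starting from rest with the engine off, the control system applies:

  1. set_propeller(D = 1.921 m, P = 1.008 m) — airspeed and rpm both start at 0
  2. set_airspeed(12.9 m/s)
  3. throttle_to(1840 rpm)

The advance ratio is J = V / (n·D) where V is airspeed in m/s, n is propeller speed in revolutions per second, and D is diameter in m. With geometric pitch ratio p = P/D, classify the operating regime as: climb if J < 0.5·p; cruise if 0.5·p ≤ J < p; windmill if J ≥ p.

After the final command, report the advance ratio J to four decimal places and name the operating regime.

J = 0.2190, regime = climb

set_propeller: D = 1.921 m, P = 1.008 m (p = P/D = 0.524727); state ← (V=0, rpm=0)
set_airspeed(12.9): V ← 12.9 m/s
throttle_to(1840): rpm ← 1840
final state: V = 12.9 m/s, rpm = 1840 → n = rpm/60 = 30.666667 rev/s
J = V / (n·D) = 12.9 / (30.666667 × 1.921) = 0.218976
regime bands: climb J<0.2624 | cruise [0.2624, 0.5247) | windmill J≥0.5247
J = 0.2190 → climb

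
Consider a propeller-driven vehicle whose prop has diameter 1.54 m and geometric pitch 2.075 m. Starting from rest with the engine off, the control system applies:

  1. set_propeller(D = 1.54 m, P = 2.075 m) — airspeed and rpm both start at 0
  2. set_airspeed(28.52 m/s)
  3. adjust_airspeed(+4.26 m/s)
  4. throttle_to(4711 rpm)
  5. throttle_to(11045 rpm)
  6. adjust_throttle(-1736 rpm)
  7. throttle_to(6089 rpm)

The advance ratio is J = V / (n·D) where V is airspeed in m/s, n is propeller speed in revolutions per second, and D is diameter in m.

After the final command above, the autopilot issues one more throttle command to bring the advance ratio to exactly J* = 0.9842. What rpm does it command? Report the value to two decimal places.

set_propeller: D = 1.54 m, P = 2.075 m (p = P/D = 1.347403); state ← (V=0, rpm=0)
set_airspeed(28.52): V ← 28.52 m/s
adjust_airspeed(+4.26): V ← 28.52 +4.26 = 32.78 m/s
throttle_to(4711): rpm ← 4711
throttle_to(11045): rpm ← 11045
adjust_throttle(-1736): rpm ← 11045 -1736 = 9309
throttle_to(6089): rpm ← 6089
final state: V = 32.78 m/s, rpm = 6089 → n = rpm/60 = 101.483333 rev/s
target J* = 0.9842; solve J* = V/(n·D) for n: n = V/(J*·D) = 32.78/(0.9842 × 1.54) = 21.627428 rev/s
rpm = 60·n = 1297.645659

rpm = 1297.65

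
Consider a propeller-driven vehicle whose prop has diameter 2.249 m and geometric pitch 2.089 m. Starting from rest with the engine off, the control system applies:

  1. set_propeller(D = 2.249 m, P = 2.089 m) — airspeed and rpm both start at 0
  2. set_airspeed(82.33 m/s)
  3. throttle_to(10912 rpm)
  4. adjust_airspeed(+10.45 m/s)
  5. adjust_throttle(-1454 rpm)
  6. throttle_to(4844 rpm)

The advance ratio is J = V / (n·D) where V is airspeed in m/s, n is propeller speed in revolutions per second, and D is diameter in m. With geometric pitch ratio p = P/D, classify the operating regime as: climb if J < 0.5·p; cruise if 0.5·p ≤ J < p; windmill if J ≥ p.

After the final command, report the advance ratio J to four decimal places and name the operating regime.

J = 0.5110, regime = cruise

set_propeller: D = 2.249 m, P = 2.089 m (p = P/D = 0.928857); state ← (V=0, rpm=0)
set_airspeed(82.33): V ← 82.33 m/s
throttle_to(10912): rpm ← 10912
adjust_airspeed(+10.45): V ← 82.33 +10.45 = 92.78 m/s
adjust_throttle(-1454): rpm ← 10912 -1454 = 9458
throttle_to(4844): rpm ← 4844
final state: V = 92.78 m/s, rpm = 4844 → n = rpm/60 = 80.733333 rev/s
J = V / (n·D) = 92.78 / (80.733333 × 2.249) = 0.510990
regime bands: climb J<0.4644 | cruise [0.4644, 0.9289) | windmill J≥0.9289
J = 0.5110 → cruise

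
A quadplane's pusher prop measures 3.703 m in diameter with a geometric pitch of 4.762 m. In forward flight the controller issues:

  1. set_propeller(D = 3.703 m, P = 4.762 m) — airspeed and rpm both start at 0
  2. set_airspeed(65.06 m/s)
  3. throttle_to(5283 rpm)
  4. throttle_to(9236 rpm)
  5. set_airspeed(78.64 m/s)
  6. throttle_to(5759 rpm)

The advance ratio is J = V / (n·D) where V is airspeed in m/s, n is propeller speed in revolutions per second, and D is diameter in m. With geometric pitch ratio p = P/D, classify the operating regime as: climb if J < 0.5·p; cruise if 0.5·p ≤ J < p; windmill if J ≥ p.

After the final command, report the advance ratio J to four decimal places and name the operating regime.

J = 0.2213, regime = climb

set_propeller: D = 3.703 m, P = 4.762 m (p = P/D = 1.285984); state ← (V=0, rpm=0)
set_airspeed(65.06): V ← 65.06 m/s
throttle_to(5283): rpm ← 5283
throttle_to(9236): rpm ← 9236
set_airspeed(78.64): V ← 78.64 m/s
throttle_to(5759): rpm ← 5759
final state: V = 78.64 m/s, rpm = 5759 → n = rpm/60 = 95.983333 rev/s
J = V / (n·D) = 78.64 / (95.983333 × 3.703) = 0.221255
regime bands: climb J<0.6430 | cruise [0.6430, 1.2860) | windmill J≥1.2860
J = 0.2213 → climb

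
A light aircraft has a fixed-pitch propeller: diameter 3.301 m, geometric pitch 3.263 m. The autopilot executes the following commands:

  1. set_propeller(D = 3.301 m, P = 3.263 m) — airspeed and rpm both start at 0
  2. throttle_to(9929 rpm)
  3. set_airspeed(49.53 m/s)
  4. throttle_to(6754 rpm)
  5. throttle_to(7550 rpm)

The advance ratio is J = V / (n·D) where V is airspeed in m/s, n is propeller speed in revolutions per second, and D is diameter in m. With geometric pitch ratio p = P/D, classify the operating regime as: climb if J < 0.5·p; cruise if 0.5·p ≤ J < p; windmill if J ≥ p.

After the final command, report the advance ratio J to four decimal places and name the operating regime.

J = 0.1192, regime = climb

set_propeller: D = 3.301 m, P = 3.263 m (p = P/D = 0.988488); state ← (V=0, rpm=0)
throttle_to(9929): rpm ← 9929
set_airspeed(49.53): V ← 49.53 m/s
throttle_to(6754): rpm ← 6754
throttle_to(7550): rpm ← 7550
final state: V = 49.53 m/s, rpm = 7550 → n = rpm/60 = 125.833333 rev/s
J = V / (n·D) = 49.53 / (125.833333 × 3.301) = 0.119241
regime bands: climb J<0.4942 | cruise [0.4942, 0.9885) | windmill J≥0.9885
J = 0.1192 → climb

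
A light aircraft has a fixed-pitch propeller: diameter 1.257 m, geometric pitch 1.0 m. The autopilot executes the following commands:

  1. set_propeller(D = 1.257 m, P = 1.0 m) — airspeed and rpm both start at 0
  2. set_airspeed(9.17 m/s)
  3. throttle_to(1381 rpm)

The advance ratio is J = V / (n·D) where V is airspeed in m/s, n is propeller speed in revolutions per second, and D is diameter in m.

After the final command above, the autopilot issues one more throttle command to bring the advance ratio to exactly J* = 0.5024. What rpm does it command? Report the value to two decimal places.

rpm = 871.24

set_propeller: D = 1.257 m, P = 1.0 m (p = P/D = 0.795545); state ← (V=0, rpm=0)
set_airspeed(9.17): V ← 9.17 m/s
throttle_to(1381): rpm ← 1381
final state: V = 9.17 m/s, rpm = 1381 → n = rpm/60 = 23.016667 rev/s
target J* = 0.5024; solve J* = V/(n·D) for n: n = V/(J*·D) = 9.17/(0.5024 × 1.257) = 14.520595 rev/s
rpm = 60·n = 871.235730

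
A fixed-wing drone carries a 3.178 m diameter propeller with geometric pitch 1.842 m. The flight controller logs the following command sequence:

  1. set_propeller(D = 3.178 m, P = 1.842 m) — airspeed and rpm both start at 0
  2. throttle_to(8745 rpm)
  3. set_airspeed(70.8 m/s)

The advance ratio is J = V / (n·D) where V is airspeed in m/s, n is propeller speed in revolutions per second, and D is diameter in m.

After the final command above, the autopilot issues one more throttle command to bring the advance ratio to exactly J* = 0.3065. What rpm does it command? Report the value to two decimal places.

rpm = 4361.14

set_propeller: D = 3.178 m, P = 1.842 m (p = P/D = 0.579610); state ← (V=0, rpm=0)
throttle_to(8745): rpm ← 8745
set_airspeed(70.8): V ← 70.8 m/s
final state: V = 70.8 m/s, rpm = 8745 → n = rpm/60 = 145.750000 rev/s
target J* = 0.3065; solve J* = V/(n·D) for n: n = V/(J*·D) = 70.8/(0.3065 × 3.178) = 72.685685 rev/s
rpm = 60·n = 4361.141083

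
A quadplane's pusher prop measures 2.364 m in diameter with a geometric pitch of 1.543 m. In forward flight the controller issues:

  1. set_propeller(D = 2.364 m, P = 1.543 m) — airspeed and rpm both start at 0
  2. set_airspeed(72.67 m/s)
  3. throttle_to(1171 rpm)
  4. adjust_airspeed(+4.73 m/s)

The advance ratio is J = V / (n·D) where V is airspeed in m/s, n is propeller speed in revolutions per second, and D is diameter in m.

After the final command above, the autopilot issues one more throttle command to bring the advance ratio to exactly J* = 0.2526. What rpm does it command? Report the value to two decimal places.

set_propeller: D = 2.364 m, P = 1.543 m (p = P/D = 0.652707); state ← (V=0, rpm=0)
set_airspeed(72.67): V ← 72.67 m/s
throttle_to(1171): rpm ← 1171
adjust_airspeed(+4.73): V ← 72.67 +4.73 = 77.4 m/s
final state: V = 77.4 m/s, rpm = 1171 → n = rpm/60 = 19.516667 rev/s
target J* = 0.2526; solve J* = V/(n·D) for n: n = V/(J*·D) = 77.4/(0.2526 × 2.364) = 129.616456 rev/s
rpm = 60·n = 7776.987352

rpm = 7776.99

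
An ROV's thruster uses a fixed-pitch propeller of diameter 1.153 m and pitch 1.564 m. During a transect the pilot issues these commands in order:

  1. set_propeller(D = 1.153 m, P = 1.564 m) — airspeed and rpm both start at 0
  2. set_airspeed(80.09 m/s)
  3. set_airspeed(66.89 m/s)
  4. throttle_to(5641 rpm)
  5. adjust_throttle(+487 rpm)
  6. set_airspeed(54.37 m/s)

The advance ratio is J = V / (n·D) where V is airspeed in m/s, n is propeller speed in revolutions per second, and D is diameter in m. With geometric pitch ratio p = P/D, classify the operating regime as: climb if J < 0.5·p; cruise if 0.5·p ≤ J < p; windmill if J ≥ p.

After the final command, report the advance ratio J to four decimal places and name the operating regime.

J = 0.4617, regime = climb

set_propeller: D = 1.153 m, P = 1.564 m (p = P/D = 1.356461); state ← (V=0, rpm=0)
set_airspeed(80.09): V ← 80.09 m/s
set_airspeed(66.89): V ← 66.89 m/s
throttle_to(5641): rpm ← 5641
adjust_throttle(+487): rpm ← 5641 +487 = 6128
set_airspeed(54.37): V ← 54.37 m/s
final state: V = 54.37 m/s, rpm = 6128 → n = rpm/60 = 102.133333 rev/s
J = V / (n·D) = 54.37 / (102.133333 × 1.153) = 0.461703
regime bands: climb J<0.6782 | cruise [0.6782, 1.3565) | windmill J≥1.3565
J = 0.4617 → climb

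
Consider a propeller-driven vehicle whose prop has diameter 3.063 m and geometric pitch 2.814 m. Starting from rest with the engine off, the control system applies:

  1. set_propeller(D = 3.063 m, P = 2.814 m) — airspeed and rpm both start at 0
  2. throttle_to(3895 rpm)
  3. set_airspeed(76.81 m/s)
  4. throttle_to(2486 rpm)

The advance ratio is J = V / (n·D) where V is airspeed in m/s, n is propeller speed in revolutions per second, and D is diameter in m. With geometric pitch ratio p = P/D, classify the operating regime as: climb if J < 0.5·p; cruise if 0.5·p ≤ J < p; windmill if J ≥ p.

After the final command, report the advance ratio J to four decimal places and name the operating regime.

J = 0.6052, regime = cruise

set_propeller: D = 3.063 m, P = 2.814 m (p = P/D = 0.918707); state ← (V=0, rpm=0)
throttle_to(3895): rpm ← 3895
set_airspeed(76.81): V ← 76.81 m/s
throttle_to(2486): rpm ← 2486
final state: V = 76.81 m/s, rpm = 2486 → n = rpm/60 = 41.433333 rev/s
J = V / (n·D) = 76.81 / (41.433333 × 3.063) = 0.605231
regime bands: climb J<0.4594 | cruise [0.4594, 0.9187) | windmill J≥0.9187
J = 0.6052 → cruise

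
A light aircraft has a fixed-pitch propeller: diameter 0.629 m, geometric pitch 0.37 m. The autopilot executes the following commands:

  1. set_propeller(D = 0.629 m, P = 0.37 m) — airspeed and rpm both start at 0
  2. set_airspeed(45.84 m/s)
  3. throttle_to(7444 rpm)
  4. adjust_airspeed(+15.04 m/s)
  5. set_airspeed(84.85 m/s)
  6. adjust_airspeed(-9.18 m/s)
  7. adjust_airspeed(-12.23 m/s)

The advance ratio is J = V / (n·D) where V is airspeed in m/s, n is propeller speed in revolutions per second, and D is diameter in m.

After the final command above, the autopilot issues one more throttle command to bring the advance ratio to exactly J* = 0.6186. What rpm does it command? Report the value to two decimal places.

set_propeller: D = 0.629 m, P = 0.37 m (p = P/D = 0.588235); state ← (V=0, rpm=0)
set_airspeed(45.84): V ← 45.84 m/s
throttle_to(7444): rpm ← 7444
adjust_airspeed(+15.04): V ← 45.84 +15.04 = 60.88 m/s
set_airspeed(84.85): V ← 84.85 m/s
adjust_airspeed(-9.18): V ← 84.85 -9.18 = 75.67 m/s
adjust_airspeed(-12.23): V ← 75.67 -12.23 = 63.44 m/s
final state: V = 63.44 m/s, rpm = 7444 → n = rpm/60 = 124.066667 rev/s
target J* = 0.6186; solve J* = V/(n·D) for n: n = V/(J*·D) = 63.44/(0.6186 × 0.629) = 163.043171 rev/s
rpm = 60·n = 9782.590258

rpm = 9782.59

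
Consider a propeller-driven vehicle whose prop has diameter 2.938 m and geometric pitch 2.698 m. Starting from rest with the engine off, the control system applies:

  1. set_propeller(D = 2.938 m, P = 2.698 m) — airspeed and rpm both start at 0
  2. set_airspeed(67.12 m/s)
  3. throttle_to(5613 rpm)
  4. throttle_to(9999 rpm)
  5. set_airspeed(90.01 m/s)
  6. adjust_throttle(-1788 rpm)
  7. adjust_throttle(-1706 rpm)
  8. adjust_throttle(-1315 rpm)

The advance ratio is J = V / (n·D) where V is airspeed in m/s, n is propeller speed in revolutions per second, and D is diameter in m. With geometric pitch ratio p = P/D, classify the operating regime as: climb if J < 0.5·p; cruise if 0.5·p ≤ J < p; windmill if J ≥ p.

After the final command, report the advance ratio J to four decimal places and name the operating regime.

J = 0.3542, regime = climb

set_propeller: D = 2.938 m, P = 2.698 m (p = P/D = 0.918312); state ← (V=0, rpm=0)
set_airspeed(67.12): V ← 67.12 m/s
throttle_to(5613): rpm ← 5613
throttle_to(9999): rpm ← 9999
set_airspeed(90.01): V ← 90.01 m/s
adjust_throttle(-1788): rpm ← 9999 -1788 = 8211
adjust_throttle(-1706): rpm ← 8211 -1706 = 6505
adjust_throttle(-1315): rpm ← 6505 -1315 = 5190
final state: V = 90.01 m/s, rpm = 5190 → n = rpm/60 = 86.500000 rev/s
J = V / (n·D) = 90.01 / (86.500000 × 2.938) = 0.354179
regime bands: climb J<0.4592 | cruise [0.4592, 0.9183) | windmill J≥0.9183
J = 0.3542 → climb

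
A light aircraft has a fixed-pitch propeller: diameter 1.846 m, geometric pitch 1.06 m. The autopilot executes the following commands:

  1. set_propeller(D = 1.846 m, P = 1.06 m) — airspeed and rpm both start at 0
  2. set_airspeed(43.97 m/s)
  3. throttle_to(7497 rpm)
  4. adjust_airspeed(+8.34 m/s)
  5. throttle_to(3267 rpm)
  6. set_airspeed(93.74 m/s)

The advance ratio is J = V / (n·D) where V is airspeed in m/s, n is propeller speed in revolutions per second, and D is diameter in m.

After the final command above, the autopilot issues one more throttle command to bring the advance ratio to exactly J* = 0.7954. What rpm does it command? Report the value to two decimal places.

set_propeller: D = 1.846 m, P = 1.06 m (p = P/D = 0.574215); state ← (V=0, rpm=0)
set_airspeed(43.97): V ← 43.97 m/s
throttle_to(7497): rpm ← 7497
adjust_airspeed(+8.34): V ← 43.97 +8.34 = 52.31 m/s
throttle_to(3267): rpm ← 3267
set_airspeed(93.74): V ← 93.74 m/s
final state: V = 93.74 m/s, rpm = 3267 → n = rpm/60 = 54.450000 rev/s
target J* = 0.7954; solve J* = V/(n·D) for n: n = V/(J*·D) = 93.74/(0.7954 × 1.846) = 63.842174 rev/s
rpm = 60·n = 3830.530425

rpm = 3830.53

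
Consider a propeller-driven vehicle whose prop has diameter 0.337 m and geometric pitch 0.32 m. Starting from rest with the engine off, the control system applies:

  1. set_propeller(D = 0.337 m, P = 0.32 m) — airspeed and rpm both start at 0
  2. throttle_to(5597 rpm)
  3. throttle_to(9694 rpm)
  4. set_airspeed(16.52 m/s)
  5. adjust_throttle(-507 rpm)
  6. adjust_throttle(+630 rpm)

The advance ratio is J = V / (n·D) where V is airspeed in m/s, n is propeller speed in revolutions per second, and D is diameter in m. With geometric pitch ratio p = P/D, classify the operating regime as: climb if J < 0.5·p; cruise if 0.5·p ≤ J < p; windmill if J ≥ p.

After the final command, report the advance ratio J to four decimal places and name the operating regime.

J = 0.2996, regime = climb

set_propeller: D = 0.337 m, P = 0.32 m (p = P/D = 0.949555); state ← (V=0, rpm=0)
throttle_to(5597): rpm ← 5597
throttle_to(9694): rpm ← 9694
set_airspeed(16.52): V ← 16.52 m/s
adjust_throttle(-507): rpm ← 9694 -507 = 9187
adjust_throttle(+630): rpm ← 9187 +630 = 9817
final state: V = 16.52 m/s, rpm = 9817 → n = rpm/60 = 163.616667 rev/s
J = V / (n·D) = 16.52 / (163.616667 × 0.337) = 0.299607
regime bands: climb J<0.4748 | cruise [0.4748, 0.9496) | windmill J≥0.9496
J = 0.2996 → climb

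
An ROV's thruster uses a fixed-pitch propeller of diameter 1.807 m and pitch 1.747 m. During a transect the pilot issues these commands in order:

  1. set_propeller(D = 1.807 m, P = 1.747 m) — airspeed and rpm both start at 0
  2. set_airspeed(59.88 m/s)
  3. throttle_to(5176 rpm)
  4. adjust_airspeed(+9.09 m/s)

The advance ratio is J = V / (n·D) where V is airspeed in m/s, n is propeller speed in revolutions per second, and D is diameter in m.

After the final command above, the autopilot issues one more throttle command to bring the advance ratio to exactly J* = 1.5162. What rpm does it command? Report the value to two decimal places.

set_propeller: D = 1.807 m, P = 1.747 m (p = P/D = 0.966796); state ← (V=0, rpm=0)
set_airspeed(59.88): V ← 59.88 m/s
throttle_to(5176): rpm ← 5176
adjust_airspeed(+9.09): V ← 59.88 +9.09 = 68.97 m/s
final state: V = 68.97 m/s, rpm = 5176 → n = rpm/60 = 86.266667 rev/s
target J* = 1.5162; solve J* = V/(n·D) for n: n = V/(J*·D) = 68.97/(1.5162 × 1.807) = 25.173615 rev/s
rpm = 60·n = 1510.416883

rpm = 1510.42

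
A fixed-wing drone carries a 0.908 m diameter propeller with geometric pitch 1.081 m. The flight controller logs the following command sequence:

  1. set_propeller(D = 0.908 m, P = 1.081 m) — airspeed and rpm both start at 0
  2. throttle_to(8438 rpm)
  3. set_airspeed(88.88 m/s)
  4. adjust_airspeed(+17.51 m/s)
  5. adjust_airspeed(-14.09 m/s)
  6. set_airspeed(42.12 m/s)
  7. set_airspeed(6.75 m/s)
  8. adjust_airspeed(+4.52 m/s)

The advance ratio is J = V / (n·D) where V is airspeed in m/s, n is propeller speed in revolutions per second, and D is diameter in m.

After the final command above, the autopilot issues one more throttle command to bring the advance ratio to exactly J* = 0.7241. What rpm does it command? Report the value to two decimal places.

set_propeller: D = 0.908 m, P = 1.081 m (p = P/D = 1.190529); state ← (V=0, rpm=0)
throttle_to(8438): rpm ← 8438
set_airspeed(88.88): V ← 88.88 m/s
adjust_airspeed(+17.51): V ← 88.88 +17.51 = 106.39 m/s
adjust_airspeed(-14.09): V ← 106.39 -14.09 = 92.3 m/s
set_airspeed(42.12): V ← 42.12 m/s
set_airspeed(6.75): V ← 6.75 m/s
adjust_airspeed(+4.52): V ← 6.75 +4.52 = 11.27 m/s
final state: V = 11.27 m/s, rpm = 8438 → n = rpm/60 = 140.633333 rev/s
target J* = 0.7241; solve J* = V/(n·D) for n: n = V/(J*·D) = 11.27/(0.7241 × 0.908) = 17.141133 rev/s
rpm = 60·n = 1028.467969

rpm = 1028.47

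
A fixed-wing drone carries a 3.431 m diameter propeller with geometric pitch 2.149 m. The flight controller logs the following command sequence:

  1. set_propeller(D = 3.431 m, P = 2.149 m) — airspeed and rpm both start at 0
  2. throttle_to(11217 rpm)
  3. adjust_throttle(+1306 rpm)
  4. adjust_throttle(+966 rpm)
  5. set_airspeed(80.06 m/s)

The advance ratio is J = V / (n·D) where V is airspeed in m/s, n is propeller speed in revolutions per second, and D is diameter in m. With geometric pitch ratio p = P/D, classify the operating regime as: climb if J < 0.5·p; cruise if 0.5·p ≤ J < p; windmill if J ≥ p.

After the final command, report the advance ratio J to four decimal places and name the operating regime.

J = 0.1038, regime = climb

set_propeller: D = 3.431 m, P = 2.149 m (p = P/D = 0.626348); state ← (V=0, rpm=0)
throttle_to(11217): rpm ← 11217
adjust_throttle(+1306): rpm ← 11217 +1306 = 12523
adjust_throttle(+966): rpm ← 12523 +966 = 13489
set_airspeed(80.06): V ← 80.06 m/s
final state: V = 80.06 m/s, rpm = 13489 → n = rpm/60 = 224.816667 rev/s
J = V / (n·D) = 80.06 / (224.816667 × 3.431) = 0.103793
regime bands: climb J<0.3132 | cruise [0.3132, 0.6263) | windmill J≥0.6263
J = 0.1038 → climb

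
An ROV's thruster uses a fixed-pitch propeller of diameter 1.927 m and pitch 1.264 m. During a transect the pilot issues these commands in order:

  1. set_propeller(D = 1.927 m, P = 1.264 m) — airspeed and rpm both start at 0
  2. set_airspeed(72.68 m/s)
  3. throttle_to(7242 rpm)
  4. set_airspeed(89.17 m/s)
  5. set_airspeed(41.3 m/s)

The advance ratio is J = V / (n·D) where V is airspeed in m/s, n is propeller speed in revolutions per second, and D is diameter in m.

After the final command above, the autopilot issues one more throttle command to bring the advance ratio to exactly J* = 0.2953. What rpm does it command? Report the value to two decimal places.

rpm = 4354.68

set_propeller: D = 1.927 m, P = 1.264 m (p = P/D = 0.655942); state ← (V=0, rpm=0)
set_airspeed(72.68): V ← 72.68 m/s
throttle_to(7242): rpm ← 7242
set_airspeed(89.17): V ← 89.17 m/s
set_airspeed(41.3): V ← 41.3 m/s
final state: V = 41.3 m/s, rpm = 7242 → n = rpm/60 = 120.700000 rev/s
target J* = 0.2953; solve J* = V/(n·D) for n: n = V/(J*·D) = 41.3/(0.2953 × 1.927) = 72.577982 rev/s
rpm = 60·n = 4354.678934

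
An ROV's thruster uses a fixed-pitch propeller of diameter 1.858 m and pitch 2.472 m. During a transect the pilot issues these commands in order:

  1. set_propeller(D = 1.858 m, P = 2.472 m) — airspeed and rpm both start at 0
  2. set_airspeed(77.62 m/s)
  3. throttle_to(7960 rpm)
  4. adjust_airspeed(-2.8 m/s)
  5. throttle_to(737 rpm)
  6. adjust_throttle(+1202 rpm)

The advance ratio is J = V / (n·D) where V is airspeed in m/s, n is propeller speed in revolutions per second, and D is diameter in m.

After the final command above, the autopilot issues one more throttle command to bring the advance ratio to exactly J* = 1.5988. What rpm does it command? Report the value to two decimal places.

set_propeller: D = 1.858 m, P = 2.472 m (p = P/D = 1.330463); state ← (V=0, rpm=0)
set_airspeed(77.62): V ← 77.62 m/s
throttle_to(7960): rpm ← 7960
adjust_airspeed(-2.8): V ← 77.62 -2.8 = 74.82 m/s
throttle_to(737): rpm ← 737
adjust_throttle(+1202): rpm ← 737 +1202 = 1939
final state: V = 74.82 m/s, rpm = 1939 → n = rpm/60 = 32.316667 rev/s
target J* = 1.5988; solve J* = V/(n·D) for n: n = V/(J*·D) = 74.82/(1.5988 × 1.858) = 25.187082 rev/s
rpm = 60·n = 1511.224915

rpm = 1511.22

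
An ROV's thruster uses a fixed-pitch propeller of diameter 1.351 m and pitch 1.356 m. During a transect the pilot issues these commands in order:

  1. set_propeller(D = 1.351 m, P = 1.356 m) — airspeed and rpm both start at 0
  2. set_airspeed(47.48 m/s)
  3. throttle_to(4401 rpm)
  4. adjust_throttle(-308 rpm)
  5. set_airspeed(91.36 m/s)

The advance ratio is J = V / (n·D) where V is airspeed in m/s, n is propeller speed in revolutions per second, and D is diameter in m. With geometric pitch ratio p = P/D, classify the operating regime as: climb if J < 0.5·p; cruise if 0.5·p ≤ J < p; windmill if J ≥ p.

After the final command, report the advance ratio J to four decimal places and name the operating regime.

J = 0.9913, regime = cruise

set_propeller: D = 1.351 m, P = 1.356 m (p = P/D = 1.003701); state ← (V=0, rpm=0)
set_airspeed(47.48): V ← 47.48 m/s
throttle_to(4401): rpm ← 4401
adjust_throttle(-308): rpm ← 4401 -308 = 4093
set_airspeed(91.36): V ← 91.36 m/s
final state: V = 91.36 m/s, rpm = 4093 → n = rpm/60 = 68.216667 rev/s
J = V / (n·D) = 91.36 / (68.216667 × 1.351) = 0.991312
regime bands: climb J<0.5019 | cruise [0.5019, 1.0037) | windmill J≥1.0037
J = 0.9913 → cruise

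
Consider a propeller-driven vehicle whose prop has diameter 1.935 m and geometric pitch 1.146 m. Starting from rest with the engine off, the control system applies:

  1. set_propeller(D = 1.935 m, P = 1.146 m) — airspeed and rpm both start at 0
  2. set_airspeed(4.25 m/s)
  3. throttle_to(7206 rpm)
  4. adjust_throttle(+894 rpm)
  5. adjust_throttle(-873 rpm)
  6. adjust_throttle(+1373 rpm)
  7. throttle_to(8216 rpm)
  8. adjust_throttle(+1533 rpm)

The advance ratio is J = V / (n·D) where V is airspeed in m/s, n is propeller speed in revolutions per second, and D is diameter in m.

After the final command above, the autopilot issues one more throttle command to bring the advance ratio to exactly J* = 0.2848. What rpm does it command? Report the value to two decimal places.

rpm = 462.72

set_propeller: D = 1.935 m, P = 1.146 m (p = P/D = 0.592248); state ← (V=0, rpm=0)
set_airspeed(4.25): V ← 4.25 m/s
throttle_to(7206): rpm ← 7206
adjust_throttle(+894): rpm ← 7206 +894 = 8100
adjust_throttle(-873): rpm ← 8100 -873 = 7227
adjust_throttle(+1373): rpm ← 7227 +1373 = 8600
throttle_to(8216): rpm ← 8216
adjust_throttle(+1533): rpm ← 8216 +1533 = 9749
final state: V = 4.25 m/s, rpm = 9749 → n = rpm/60 = 162.483333 rev/s
target J* = 0.2848; solve J* = V/(n·D) for n: n = V/(J*·D) = 4.25/(0.2848 × 1.935) = 7.712017 rev/s
rpm = 60·n = 462.721017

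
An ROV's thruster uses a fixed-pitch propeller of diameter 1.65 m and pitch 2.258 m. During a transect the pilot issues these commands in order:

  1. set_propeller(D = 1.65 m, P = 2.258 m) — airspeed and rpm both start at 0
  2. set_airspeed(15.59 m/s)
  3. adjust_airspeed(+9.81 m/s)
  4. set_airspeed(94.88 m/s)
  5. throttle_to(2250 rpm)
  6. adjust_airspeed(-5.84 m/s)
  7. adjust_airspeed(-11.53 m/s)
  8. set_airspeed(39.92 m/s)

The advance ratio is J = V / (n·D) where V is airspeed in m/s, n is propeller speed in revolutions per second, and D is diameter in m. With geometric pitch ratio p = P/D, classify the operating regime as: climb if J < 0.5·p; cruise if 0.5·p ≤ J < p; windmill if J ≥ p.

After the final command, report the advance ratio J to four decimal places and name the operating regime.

J = 0.6452, regime = climb

set_propeller: D = 1.65 m, P = 2.258 m (p = P/D = 1.368485); state ← (V=0, rpm=0)
set_airspeed(15.59): V ← 15.59 m/s
adjust_airspeed(+9.81): V ← 15.59 +9.81 = 25.4 m/s
set_airspeed(94.88): V ← 94.88 m/s
throttle_to(2250): rpm ← 2250
adjust_airspeed(-5.84): V ← 94.88 -5.84 = 89.04 m/s
adjust_airspeed(-11.53): V ← 89.04 -11.53 = 77.51 m/s
set_airspeed(39.92): V ← 39.92 m/s
final state: V = 39.92 m/s, rpm = 2250 → n = rpm/60 = 37.500000 rev/s
J = V / (n·D) = 39.92 / (37.500000 × 1.65) = 0.645172
regime bands: climb J<0.6842 | cruise [0.6842, 1.3685) | windmill J≥1.3685
J = 0.6452 → climb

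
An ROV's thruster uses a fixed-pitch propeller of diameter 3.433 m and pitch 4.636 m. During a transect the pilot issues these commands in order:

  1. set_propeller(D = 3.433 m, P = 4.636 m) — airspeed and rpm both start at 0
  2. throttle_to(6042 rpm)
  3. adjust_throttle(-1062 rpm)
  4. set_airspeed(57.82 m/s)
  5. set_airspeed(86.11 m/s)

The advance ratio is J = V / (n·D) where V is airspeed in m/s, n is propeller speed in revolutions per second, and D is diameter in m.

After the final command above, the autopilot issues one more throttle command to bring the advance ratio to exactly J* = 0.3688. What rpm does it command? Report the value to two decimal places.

set_propeller: D = 3.433 m, P = 4.636 m (p = P/D = 1.350422); state ← (V=0, rpm=0)
throttle_to(6042): rpm ← 6042
adjust_throttle(-1062): rpm ← 6042 -1062 = 4980
set_airspeed(57.82): V ← 57.82 m/s
set_airspeed(86.11): V ← 86.11 m/s
final state: V = 86.11 m/s, rpm = 4980 → n = rpm/60 = 83.000000 rev/s
target J* = 0.3688; solve J* = V/(n·D) for n: n = V/(J*·D) = 86.11/(0.3688 × 3.433) = 68.012521 rev/s
rpm = 60·n = 4080.751264

rpm = 4080.75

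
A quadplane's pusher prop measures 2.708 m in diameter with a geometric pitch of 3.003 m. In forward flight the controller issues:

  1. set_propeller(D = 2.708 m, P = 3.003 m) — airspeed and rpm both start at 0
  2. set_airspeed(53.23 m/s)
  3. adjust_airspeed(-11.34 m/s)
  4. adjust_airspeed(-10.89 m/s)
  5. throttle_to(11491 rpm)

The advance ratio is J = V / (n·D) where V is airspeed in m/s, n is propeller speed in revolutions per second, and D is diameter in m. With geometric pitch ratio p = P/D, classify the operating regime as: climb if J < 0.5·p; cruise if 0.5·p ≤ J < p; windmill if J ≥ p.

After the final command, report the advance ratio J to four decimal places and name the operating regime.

J = 0.0598, regime = climb

set_propeller: D = 2.708 m, P = 3.003 m (p = P/D = 1.108936); state ← (V=0, rpm=0)
set_airspeed(53.23): V ← 53.23 m/s
adjust_airspeed(-11.34): V ← 53.23 -11.34 = 41.89 m/s
adjust_airspeed(-10.89): V ← 41.89 -10.89 = 31 m/s
throttle_to(11491): rpm ← 11491
final state: V = 31 m/s, rpm = 11491 → n = rpm/60 = 191.516667 rev/s
J = V / (n·D) = 31 / (191.516667 × 2.708) = 0.059773
regime bands: climb J<0.5545 | cruise [0.5545, 1.1089) | windmill J≥1.1089
J = 0.0598 → climb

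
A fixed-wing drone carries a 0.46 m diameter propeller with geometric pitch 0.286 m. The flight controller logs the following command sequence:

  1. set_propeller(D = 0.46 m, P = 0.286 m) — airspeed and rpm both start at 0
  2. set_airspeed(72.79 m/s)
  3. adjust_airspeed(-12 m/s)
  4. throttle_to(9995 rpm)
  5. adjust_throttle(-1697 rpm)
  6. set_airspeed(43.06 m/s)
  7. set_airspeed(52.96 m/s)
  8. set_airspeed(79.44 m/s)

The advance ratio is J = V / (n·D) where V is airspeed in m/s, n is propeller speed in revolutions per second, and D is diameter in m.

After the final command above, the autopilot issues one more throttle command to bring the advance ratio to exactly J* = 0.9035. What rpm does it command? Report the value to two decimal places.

set_propeller: D = 0.46 m, P = 0.286 m (p = P/D = 0.621739); state ← (V=0, rpm=0)
set_airspeed(72.79): V ← 72.79 m/s
adjust_airspeed(-12): V ← 72.79 -12 = 60.79 m/s
throttle_to(9995): rpm ← 9995
adjust_throttle(-1697): rpm ← 9995 -1697 = 8298
set_airspeed(43.06): V ← 43.06 m/s
set_airspeed(52.96): V ← 52.96 m/s
set_airspeed(79.44): V ← 79.44 m/s
final state: V = 79.44 m/s, rpm = 8298 → n = rpm/60 = 138.300000 rev/s
target J* = 0.9035; solve J* = V/(n·D) for n: n = V/(J*·D) = 79.44/(0.9035 × 0.46) = 191.140733 rev/s
rpm = 60·n = 11468.443974

rpm = 11468.44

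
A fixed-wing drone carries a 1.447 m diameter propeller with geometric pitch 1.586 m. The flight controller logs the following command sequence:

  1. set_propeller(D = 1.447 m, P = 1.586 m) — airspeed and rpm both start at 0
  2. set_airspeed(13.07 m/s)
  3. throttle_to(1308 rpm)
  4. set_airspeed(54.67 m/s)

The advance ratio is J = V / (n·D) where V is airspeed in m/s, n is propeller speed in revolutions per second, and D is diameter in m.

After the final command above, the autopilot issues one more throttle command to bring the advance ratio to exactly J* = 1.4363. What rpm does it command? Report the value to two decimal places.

set_propeller: D = 1.447 m, P = 1.586 m (p = P/D = 1.096061); state ← (V=0, rpm=0)
set_airspeed(13.07): V ← 13.07 m/s
throttle_to(1308): rpm ← 1308
set_airspeed(54.67): V ← 54.67 m/s
final state: V = 54.67 m/s, rpm = 1308 → n = rpm/60 = 21.800000 rev/s
target J* = 1.4363; solve J* = V/(n·D) for n: n = V/(J*·D) = 54.67/(1.4363 × 1.447) = 26.304823 rev/s
rpm = 60·n = 1578.289374

rpm = 1578.29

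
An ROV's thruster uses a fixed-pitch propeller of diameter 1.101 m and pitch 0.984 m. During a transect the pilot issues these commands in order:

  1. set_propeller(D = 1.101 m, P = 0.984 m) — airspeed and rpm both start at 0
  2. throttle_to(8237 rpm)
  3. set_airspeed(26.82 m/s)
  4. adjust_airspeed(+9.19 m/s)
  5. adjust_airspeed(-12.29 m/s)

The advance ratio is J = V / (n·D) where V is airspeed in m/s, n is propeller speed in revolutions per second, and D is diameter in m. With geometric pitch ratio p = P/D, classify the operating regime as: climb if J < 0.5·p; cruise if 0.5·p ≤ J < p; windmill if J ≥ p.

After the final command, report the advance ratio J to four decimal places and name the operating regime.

J = 0.1569, regime = climb

set_propeller: D = 1.101 m, P = 0.984 m (p = P/D = 0.893733); state ← (V=0, rpm=0)
throttle_to(8237): rpm ← 8237
set_airspeed(26.82): V ← 26.82 m/s
adjust_airspeed(+9.19): V ← 26.82 +9.19 = 36.01 m/s
adjust_airspeed(-12.29): V ← 36.01 -12.29 = 23.72 m/s
final state: V = 23.72 m/s, rpm = 8237 → n = rpm/60 = 137.283333 rev/s
J = V / (n·D) = 23.72 / (137.283333 × 1.101) = 0.156931
regime bands: climb J<0.4469 | cruise [0.4469, 0.8937) | windmill J≥0.8937
J = 0.1569 → climb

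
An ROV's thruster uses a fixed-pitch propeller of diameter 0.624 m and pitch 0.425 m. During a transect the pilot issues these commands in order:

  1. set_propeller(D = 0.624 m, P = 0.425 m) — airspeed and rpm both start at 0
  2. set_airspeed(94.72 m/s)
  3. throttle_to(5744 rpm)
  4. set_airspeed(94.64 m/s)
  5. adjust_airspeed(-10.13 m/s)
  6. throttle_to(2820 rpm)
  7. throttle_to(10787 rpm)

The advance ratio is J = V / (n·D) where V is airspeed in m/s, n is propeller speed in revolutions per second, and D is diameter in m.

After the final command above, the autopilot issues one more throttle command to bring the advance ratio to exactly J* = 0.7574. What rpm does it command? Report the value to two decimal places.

set_propeller: D = 0.624 m, P = 0.425 m (p = P/D = 0.681090); state ← (V=0, rpm=0)
set_airspeed(94.72): V ← 94.72 m/s
throttle_to(5744): rpm ← 5744
set_airspeed(94.64): V ← 94.64 m/s
adjust_airspeed(-10.13): V ← 94.64 -10.13 = 84.51 m/s
throttle_to(2820): rpm ← 2820
throttle_to(10787): rpm ← 10787
final state: V = 84.51 m/s, rpm = 10787 → n = rpm/60 = 179.783333 rev/s
target J* = 0.7574; solve J* = V/(n·D) for n: n = V/(J*·D) = 84.51/(0.7574 × 0.624) = 178.812638 rev/s
rpm = 60·n = 10728.758303

rpm = 10728.76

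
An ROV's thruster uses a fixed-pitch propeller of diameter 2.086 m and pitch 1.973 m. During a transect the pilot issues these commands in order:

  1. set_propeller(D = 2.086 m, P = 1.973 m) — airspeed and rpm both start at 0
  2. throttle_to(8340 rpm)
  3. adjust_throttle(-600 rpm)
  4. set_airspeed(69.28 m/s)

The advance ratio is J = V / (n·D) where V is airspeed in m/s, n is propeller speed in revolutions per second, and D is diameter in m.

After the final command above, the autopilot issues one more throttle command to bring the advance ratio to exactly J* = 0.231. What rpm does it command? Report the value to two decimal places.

set_propeller: D = 2.086 m, P = 1.973 m (p = P/D = 0.945829); state ← (V=0, rpm=0)
throttle_to(8340): rpm ← 8340
adjust_throttle(-600): rpm ← 8340 -600 = 7740
set_airspeed(69.28): V ← 69.28 m/s
final state: V = 69.28 m/s, rpm = 7740 → n = rpm/60 = 129.000000 rev/s
target J* = 0.231; solve J* = V/(n·D) for n: n = V/(J*·D) = 69.28/(0.231 × 2.086) = 143.774410 rev/s
rpm = 60·n = 8626.464619

rpm = 8626.46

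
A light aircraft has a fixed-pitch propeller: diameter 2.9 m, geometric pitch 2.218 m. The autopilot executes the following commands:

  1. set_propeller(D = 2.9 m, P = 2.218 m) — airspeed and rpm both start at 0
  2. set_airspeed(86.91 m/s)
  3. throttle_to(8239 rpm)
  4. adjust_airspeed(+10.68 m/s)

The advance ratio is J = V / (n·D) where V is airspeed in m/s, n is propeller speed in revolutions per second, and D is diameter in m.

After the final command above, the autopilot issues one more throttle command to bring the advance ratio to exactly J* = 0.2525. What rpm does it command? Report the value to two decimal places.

set_propeller: D = 2.9 m, P = 2.218 m (p = P/D = 0.764828); state ← (V=0, rpm=0)
set_airspeed(86.91): V ← 86.91 m/s
throttle_to(8239): rpm ← 8239
adjust_airspeed(+10.68): V ← 86.91 +10.68 = 97.59 m/s
final state: V = 97.59 m/s, rpm = 8239 → n = rpm/60 = 137.316667 rev/s
target J* = 0.2525; solve J* = V/(n·D) for n: n = V/(J*·D) = 97.59/(0.2525 × 2.9) = 133.274155 rev/s
rpm = 60·n = 7996.449300

rpm = 7996.45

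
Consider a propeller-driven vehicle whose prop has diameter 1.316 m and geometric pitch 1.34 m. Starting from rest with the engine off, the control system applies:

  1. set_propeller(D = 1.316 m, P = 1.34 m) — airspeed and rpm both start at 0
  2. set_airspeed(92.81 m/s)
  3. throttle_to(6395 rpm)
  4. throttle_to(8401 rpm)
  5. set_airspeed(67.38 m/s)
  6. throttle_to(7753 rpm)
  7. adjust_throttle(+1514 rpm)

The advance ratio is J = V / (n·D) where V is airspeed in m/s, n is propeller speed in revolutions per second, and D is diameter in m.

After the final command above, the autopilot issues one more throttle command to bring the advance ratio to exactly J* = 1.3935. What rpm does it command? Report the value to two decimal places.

rpm = 2204.55

set_propeller: D = 1.316 m, P = 1.34 m (p = P/D = 1.018237); state ← (V=0, rpm=0)
set_airspeed(92.81): V ← 92.81 m/s
throttle_to(6395): rpm ← 6395
throttle_to(8401): rpm ← 8401
set_airspeed(67.38): V ← 67.38 m/s
throttle_to(7753): rpm ← 7753
adjust_throttle(+1514): rpm ← 7753 +1514 = 9267
final state: V = 67.38 m/s, rpm = 9267 → n = rpm/60 = 154.450000 rev/s
target J* = 1.3935; solve J* = V/(n·D) for n: n = V/(J*·D) = 67.38/(1.3935 × 1.316) = 36.742453 rev/s
rpm = 60·n = 2204.547165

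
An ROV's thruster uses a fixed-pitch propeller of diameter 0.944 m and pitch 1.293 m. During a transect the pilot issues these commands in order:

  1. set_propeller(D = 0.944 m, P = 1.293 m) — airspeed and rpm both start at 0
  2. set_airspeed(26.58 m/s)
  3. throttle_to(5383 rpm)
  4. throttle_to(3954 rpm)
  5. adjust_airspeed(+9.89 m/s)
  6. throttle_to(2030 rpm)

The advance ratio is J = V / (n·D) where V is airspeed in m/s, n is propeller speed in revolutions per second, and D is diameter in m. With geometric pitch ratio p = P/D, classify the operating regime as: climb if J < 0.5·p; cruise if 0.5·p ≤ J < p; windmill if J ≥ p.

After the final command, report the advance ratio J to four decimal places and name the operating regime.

J = 1.1419, regime = cruise

set_propeller: D = 0.944 m, P = 1.293 m (p = P/D = 1.369703); state ← (V=0, rpm=0)
set_airspeed(26.58): V ← 26.58 m/s
throttle_to(5383): rpm ← 5383
throttle_to(3954): rpm ← 3954
adjust_airspeed(+9.89): V ← 26.58 +9.89 = 36.47 m/s
throttle_to(2030): rpm ← 2030
final state: V = 36.47 m/s, rpm = 2030 → n = rpm/60 = 33.833333 rev/s
J = V / (n·D) = 36.47 / (33.833333 × 0.944) = 1.141876
regime bands: climb J<0.6849 | cruise [0.6849, 1.3697) | windmill J≥1.3697
J = 1.1419 → cruise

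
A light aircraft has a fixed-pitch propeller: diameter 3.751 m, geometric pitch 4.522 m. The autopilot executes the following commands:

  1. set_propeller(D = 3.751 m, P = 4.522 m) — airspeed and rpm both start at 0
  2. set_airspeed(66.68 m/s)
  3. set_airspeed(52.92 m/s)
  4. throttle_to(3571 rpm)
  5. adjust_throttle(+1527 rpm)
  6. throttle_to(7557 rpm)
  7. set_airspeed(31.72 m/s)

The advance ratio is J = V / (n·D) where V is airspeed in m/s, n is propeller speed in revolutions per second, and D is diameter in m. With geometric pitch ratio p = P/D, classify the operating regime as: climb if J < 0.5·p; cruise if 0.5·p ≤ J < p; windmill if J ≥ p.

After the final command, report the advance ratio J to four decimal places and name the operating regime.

J = 0.0671, regime = climb

set_propeller: D = 3.751 m, P = 4.522 m (p = P/D = 1.205545); state ← (V=0, rpm=0)
set_airspeed(66.68): V ← 66.68 m/s
set_airspeed(52.92): V ← 52.92 m/s
throttle_to(3571): rpm ← 3571
adjust_throttle(+1527): rpm ← 3571 +1527 = 5098
throttle_to(7557): rpm ← 7557
set_airspeed(31.72): V ← 31.72 m/s
final state: V = 31.72 m/s, rpm = 7557 → n = rpm/60 = 125.950000 rev/s
J = V / (n·D) = 31.72 / (125.950000 × 3.751) = 0.067141
regime bands: climb J<0.6028 | cruise [0.6028, 1.2055) | windmill J≥1.2055
J = 0.0671 → climb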